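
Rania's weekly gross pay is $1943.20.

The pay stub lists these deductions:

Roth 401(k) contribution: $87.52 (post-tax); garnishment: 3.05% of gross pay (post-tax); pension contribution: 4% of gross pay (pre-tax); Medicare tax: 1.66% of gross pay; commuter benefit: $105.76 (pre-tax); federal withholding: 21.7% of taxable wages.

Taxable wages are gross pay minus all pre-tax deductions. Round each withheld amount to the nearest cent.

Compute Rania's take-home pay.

$1198.80

Pension contribution: $1943.20 × 0.04 = $77.73
Commuter benefit: $105.76
Pre-tax total = $77.73 + $105.76 = $183.49
Taxable wages = $1943.20 − $183.49 = $1759.71
Federal withholding: $1759.71 × 0.217 = $381.86
Medicare tax: $1943.20 × 0.0166 = $32.26
Garnishment: $1943.20 × 0.0305 = $59.27
Roth 401(k) contribution: $87.52
Total deductions = $77.73 + $105.76 + $381.86 + $32.26 + $59.27 + $87.52 = $744.40
Net pay = $1943.20 − $744.40 = $1198.80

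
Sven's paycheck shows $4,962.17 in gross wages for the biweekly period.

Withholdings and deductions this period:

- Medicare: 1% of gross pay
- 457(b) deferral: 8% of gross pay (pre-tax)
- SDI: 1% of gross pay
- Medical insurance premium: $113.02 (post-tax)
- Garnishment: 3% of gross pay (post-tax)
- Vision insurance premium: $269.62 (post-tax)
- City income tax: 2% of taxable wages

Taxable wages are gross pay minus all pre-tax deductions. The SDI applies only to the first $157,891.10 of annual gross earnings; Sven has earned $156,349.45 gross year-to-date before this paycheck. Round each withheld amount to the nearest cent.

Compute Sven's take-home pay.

$3,877.35

457(b) deferral: $4,962.17 × 0.08 = $396.97
Taxable wages = $4,962.17 − $396.97 = $4,565.20
City income tax: $4,565.20 × 0.02 = $91.30
SDI: only $157,891.10 − $156,349.45 = $1,541.65 of this check is subject → $1,541.65 × 0.01 = $15.42
Medicare: $4,962.17 × 0.01 = $49.62
Medical insurance premium: $113.02
Garnishment: $4,962.17 × 0.03 = $148.87
Vision insurance premium: $269.62
Total deductions = $396.97 + $91.30 + $15.42 + $49.62 + $113.02 + $148.87 + $269.62 = $1,084.82
Net pay = $4,962.17 − $1,084.82 = $3,877.35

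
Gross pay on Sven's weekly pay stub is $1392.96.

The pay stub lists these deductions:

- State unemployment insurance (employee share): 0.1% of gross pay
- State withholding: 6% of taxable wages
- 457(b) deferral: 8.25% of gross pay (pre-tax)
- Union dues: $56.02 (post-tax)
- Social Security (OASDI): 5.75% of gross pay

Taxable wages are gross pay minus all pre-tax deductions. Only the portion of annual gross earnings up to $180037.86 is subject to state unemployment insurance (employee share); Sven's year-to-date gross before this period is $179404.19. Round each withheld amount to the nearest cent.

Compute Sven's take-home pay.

$1064.61

457(b) deferral: $1392.96 × 0.0825 = $114.92
Taxable wages = $1392.96 − $114.92 = $1278.04
State withholding: $1278.04 × 0.06 = $76.68
Social Security (OASDI): $1392.96 × 0.0575 = $80.10
State unemployment insurance (employee share): only $180037.86 − $179404.19 = $633.67 of this check is subject → $633.67 × 0.001 = $0.63
Union dues: $56.02
Total deductions = $114.92 + $76.68 + $80.10 + $0.63 + $56.02 = $328.35
Net pay = $1392.96 − $328.35 = $1064.61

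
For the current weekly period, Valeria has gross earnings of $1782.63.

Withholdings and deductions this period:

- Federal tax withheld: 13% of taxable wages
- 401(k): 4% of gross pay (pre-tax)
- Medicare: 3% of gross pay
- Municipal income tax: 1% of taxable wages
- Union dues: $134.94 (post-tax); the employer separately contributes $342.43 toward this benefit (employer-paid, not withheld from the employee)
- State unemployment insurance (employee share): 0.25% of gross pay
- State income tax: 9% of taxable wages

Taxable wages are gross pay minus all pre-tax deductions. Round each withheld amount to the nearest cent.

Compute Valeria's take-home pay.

401(k): $1782.63 × 0.04 = $71.31
Taxable wages = $1782.63 − $71.31 = $1711.32
Federal tax withheld: $1711.32 × 0.13 = $222.47
State income tax: $1711.32 × 0.09 = $154.02
Municipal income tax: $1711.32 × 0.01 = $17.11
State unemployment insurance (employee share): $1782.63 × 0.0025 = $4.46
Medicare: $1782.63 × 0.03 = $53.48
Union dues: $134.94
(Employer's $342.43 toward union dues is not withheld from the employee.)
Total deductions = $71.31 + $222.47 + $154.02 + $17.11 + $4.46 + $53.48 + $134.94 = $657.79
Net pay = $1782.63 − $657.79 = $1124.84

$1124.84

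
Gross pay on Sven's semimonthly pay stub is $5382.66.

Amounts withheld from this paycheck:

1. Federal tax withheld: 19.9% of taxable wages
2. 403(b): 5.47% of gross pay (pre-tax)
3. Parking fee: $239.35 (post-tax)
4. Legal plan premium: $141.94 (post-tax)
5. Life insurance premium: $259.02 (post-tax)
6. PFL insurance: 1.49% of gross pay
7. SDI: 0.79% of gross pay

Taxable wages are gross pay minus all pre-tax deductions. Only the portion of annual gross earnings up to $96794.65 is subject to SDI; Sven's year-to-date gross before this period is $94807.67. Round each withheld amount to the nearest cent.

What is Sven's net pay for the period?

403(b): $5382.66 × 0.0547 = $294.43
Taxable wages = $5382.66 − $294.43 = $5088.23
Federal tax withheld: $5088.23 × 0.199 = $1012.56
SDI: only $96794.65 − $94807.67 = $1986.98 of this check is subject → $1986.98 × 0.0079 = $15.70
PFL insurance: $5382.66 × 0.0149 = $80.20
Legal plan premium: $141.94
Parking fee: $239.35
Life insurance premium: $259.02
Total deductions = $294.43 + $1012.56 + $15.70 + $80.20 + $141.94 + $239.35 + $259.02 = $2043.20
Net pay = $5382.66 − $2043.20 = $3339.46

$3339.46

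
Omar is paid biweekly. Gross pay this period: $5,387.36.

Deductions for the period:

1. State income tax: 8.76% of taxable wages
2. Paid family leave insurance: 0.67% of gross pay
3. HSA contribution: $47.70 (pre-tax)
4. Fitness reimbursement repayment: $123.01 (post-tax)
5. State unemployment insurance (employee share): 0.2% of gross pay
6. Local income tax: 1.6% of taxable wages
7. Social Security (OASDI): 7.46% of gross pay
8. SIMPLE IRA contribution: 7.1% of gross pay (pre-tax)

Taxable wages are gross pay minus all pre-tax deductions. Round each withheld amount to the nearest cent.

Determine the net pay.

$3,871.82

SIMPLE IRA contribution: $5,387.36 × 0.071 = $382.50
HSA contribution: $47.70
Pre-tax total = $382.50 + $47.70 = $430.20
Taxable wages = $5,387.36 − $430.20 = $4,957.16
State income tax: $4,957.16 × 0.0876 = $434.25
Local income tax: $4,957.16 × 0.016 = $79.31
State unemployment insurance (employee share): $5,387.36 × 0.002 = $10.77
Social Security (OASDI): $5,387.36 × 0.0746 = $401.90
Paid family leave insurance: $5,387.36 × 0.0067 = $36.10
Fitness reimbursement repayment: $123.01
Total deductions = $382.50 + $47.70 + $434.25 + $79.31 + $10.77 + $401.90 + $36.10 + $123.01 = $1,515.54
Net pay = $5,387.36 − $1,515.54 = $3,871.82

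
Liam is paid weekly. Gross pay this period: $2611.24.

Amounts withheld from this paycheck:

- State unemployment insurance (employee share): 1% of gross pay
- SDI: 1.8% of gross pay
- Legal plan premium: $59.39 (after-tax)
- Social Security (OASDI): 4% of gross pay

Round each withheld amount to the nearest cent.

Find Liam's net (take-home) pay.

State unemployment insurance (employee share): $2611.24 × 0.01 = $26.11
Social Security (OASDI): $2611.24 × 0.04 = $104.45
SDI: $2611.24 × 0.018 = $47.00
Legal plan premium: $59.39
Total deductions = $26.11 + $104.45 + $47.00 + $59.39 = $236.95
Net pay = $2611.24 − $236.95 = $2374.29

$2374.29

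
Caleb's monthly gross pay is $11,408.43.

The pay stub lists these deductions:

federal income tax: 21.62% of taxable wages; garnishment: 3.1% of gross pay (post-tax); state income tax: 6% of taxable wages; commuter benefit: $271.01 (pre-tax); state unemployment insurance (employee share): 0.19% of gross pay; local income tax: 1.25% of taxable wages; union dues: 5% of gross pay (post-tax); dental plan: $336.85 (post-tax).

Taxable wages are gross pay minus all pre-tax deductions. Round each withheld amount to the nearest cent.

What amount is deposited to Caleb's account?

$6,639.43

Commuter benefit: $271.01
Taxable wages = $11,408.43 − $271.01 = $11,137.42
Federal income tax: $11,137.42 × 0.2162 = $2,407.91
Local income tax: $11,137.42 × 0.0125 = $139.22
State income tax: $11,137.42 × 0.06 = $668.25
State unemployment insurance (employee share): $11,408.43 × 0.0019 = $21.68
Garnishment: $11,408.43 × 0.031 = $353.66
Dental plan: $336.85
Union dues: $11,408.43 × 0.05 = $570.42
Total deductions = $271.01 + $2,407.91 + $139.22 + $668.25 + $21.68 + $353.66 + $336.85 + $570.42 = $4,769.00
Net pay = $11,408.43 − $4,769.00 = $6,639.43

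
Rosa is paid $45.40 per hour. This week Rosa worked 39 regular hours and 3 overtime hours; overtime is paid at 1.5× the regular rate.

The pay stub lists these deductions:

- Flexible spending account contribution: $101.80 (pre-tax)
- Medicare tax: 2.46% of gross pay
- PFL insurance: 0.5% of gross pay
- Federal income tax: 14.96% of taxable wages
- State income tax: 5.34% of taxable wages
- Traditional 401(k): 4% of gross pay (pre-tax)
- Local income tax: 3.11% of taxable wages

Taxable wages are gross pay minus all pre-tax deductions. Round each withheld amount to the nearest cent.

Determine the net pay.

$1,315.65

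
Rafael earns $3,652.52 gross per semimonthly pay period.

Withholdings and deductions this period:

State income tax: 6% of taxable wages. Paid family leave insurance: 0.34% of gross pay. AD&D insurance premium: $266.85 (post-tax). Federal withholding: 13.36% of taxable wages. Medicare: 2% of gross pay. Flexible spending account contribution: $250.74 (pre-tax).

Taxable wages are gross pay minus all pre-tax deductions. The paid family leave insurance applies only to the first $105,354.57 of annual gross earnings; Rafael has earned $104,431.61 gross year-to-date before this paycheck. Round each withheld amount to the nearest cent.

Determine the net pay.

Flexible spending account contribution: $250.74
Taxable wages = $3,652.52 − $250.74 = $3,401.78
State income tax: $3,401.78 × 0.06 = $204.11
Federal withholding: $3,401.78 × 0.1336 = $454.48
Paid family leave insurance: only $105,354.57 − $104,431.61 = $922.96 of this check is subject → $922.96 × 0.0034 = $3.14
Medicare: $3,652.52 × 0.02 = $73.05
AD&D insurance premium: $266.85
Total deductions = $250.74 + $204.11 + $454.48 + $3.14 + $73.05 + $266.85 = $1,252.37
Net pay = $3,652.52 − $1,252.37 = $2,400.15

$2,400.15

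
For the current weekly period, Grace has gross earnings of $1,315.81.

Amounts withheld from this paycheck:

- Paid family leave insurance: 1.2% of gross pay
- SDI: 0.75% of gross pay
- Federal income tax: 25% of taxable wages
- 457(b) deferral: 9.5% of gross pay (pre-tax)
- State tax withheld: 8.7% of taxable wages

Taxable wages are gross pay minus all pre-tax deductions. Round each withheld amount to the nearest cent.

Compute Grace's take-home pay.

$763.85

457(b) deferral: $1,315.81 × 0.095 = $125.00
Taxable wages = $1,315.81 − $125.00 = $1,190.81
State tax withheld: $1,190.81 × 0.087 = $103.60
Federal income tax: $1,190.81 × 0.25 = $297.70
SDI: $1,315.81 × 0.0075 = $9.87
Paid family leave insurance: $1,315.81 × 0.012 = $15.79
Total deductions = $125.00 + $103.60 + $297.70 + $9.87 + $15.79 = $551.96
Net pay = $1,315.81 − $551.96 = $763.85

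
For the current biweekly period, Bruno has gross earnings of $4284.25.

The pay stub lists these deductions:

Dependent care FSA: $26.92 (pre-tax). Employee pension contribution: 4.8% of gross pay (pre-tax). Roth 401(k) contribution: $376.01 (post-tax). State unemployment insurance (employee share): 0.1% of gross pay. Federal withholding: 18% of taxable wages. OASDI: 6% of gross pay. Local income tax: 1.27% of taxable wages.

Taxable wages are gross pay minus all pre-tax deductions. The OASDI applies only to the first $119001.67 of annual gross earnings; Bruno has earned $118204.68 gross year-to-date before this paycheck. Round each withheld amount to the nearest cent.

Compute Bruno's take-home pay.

Employee pension contribution: $4284.25 × 0.048 = $205.64
Dependent care FSA: $26.92
Pre-tax total = $205.64 + $26.92 = $232.56
Taxable wages = $4284.25 − $232.56 = $4051.69
Local income tax: $4051.69 × 0.0127 = $51.46
Federal withholding: $4051.69 × 0.18 = $729.30
OASDI: only $119001.67 − $118204.68 = $796.99 of this check is subject → $796.99 × 0.06 = $47.82
State unemployment insurance (employee share): $4284.25 × 0.001 = $4.28
Roth 401(k) contribution: $376.01
Total deductions = $205.64 + $26.92 + $51.46 + $729.30 + $47.82 + $4.28 + $376.01 = $1441.43
Net pay = $4284.25 − $1441.43 = $2842.82

$2842.82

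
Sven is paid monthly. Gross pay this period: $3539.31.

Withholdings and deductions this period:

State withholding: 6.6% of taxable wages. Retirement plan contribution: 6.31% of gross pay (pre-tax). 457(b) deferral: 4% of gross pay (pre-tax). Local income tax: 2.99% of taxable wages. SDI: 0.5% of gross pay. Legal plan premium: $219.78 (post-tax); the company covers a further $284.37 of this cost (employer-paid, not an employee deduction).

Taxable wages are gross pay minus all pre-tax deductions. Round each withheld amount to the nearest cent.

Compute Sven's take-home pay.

$2632.51

Retirement plan contribution: $3539.31 × 0.0631 = $223.33
457(b) deferral: $3539.31 × 0.04 = $141.57
Pre-tax total = $223.33 + $141.57 = $364.90
Taxable wages = $3539.31 − $364.90 = $3174.41
Local income tax: $3174.41 × 0.0299 = $94.91
State withholding: $3174.41 × 0.066 = $209.51
SDI: $3539.31 × 0.005 = $17.70
Legal plan premium: $219.78
(Employer's $284.37 toward legal plan premium is not withheld from the employee.)
Total deductions = $223.33 + $141.57 + $94.91 + $209.51 + $17.70 + $219.78 = $906.80
Net pay = $3539.31 − $906.80 = $2632.51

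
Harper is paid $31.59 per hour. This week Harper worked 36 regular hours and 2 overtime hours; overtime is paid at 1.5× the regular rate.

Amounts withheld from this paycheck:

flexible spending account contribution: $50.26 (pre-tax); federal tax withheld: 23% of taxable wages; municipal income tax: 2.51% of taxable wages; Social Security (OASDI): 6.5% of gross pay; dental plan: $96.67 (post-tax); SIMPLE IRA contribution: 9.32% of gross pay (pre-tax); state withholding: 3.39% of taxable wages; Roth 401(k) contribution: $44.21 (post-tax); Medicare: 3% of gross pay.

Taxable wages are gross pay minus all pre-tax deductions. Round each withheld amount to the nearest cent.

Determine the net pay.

$500.67

Regular pay: 36 × $31.59 = $1,137.24
Overtime pay: 2 × $31.59 × 1.5 = $94.77
Gross pay = $1,137.24 + $94.77 = $1,232.01
SIMPLE IRA contribution: $1,232.01 × 0.0932 = $114.82
Flexible spending account contribution: $50.26
Pre-tax total = $114.82 + $50.26 = $165.08
Taxable wages = $1,232.01 − $165.08 = $1,066.93
Federal tax withheld: $1,066.93 × 0.23 = $245.39
Municipal income tax: $1,066.93 × 0.0251 = $26.78
State withholding: $1,066.93 × 0.0339 = $36.17
Social Security (OASDI): $1,232.01 × 0.065 = $80.08
Medicare: $1,232.01 × 0.03 = $36.96
Dental plan: $96.67
Roth 401(k) contribution: $44.21
Total deductions = $114.82 + $50.26 + $245.39 + $26.78 + $36.17 + $80.08 + $36.96 + $96.67 + $44.21 = $731.34
Net pay = $1,232.01 − $731.34 = $500.67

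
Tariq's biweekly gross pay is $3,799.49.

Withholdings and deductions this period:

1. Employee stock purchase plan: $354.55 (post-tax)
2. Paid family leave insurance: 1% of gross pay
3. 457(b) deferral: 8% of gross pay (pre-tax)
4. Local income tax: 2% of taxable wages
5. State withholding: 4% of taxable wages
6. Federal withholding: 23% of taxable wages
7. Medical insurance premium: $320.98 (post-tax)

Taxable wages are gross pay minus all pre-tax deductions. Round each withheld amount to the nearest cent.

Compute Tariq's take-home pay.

457(b) deferral: $3,799.49 × 0.08 = $303.96
Taxable wages = $3,799.49 − $303.96 = $3,495.53
Local income tax: $3,495.53 × 0.02 = $69.91
Federal withholding: $3,495.53 × 0.23 = $803.97
State withholding: $3,495.53 × 0.04 = $139.82
Paid family leave insurance: $3,799.49 × 0.01 = $37.99
Employee stock purchase plan: $354.55
Medical insurance premium: $320.98
Total deductions = $303.96 + $69.91 + $803.97 + $139.82 + $37.99 + $354.55 + $320.98 = $2,031.18
Net pay = $3,799.49 − $2,031.18 = $1,768.31

$1,768.31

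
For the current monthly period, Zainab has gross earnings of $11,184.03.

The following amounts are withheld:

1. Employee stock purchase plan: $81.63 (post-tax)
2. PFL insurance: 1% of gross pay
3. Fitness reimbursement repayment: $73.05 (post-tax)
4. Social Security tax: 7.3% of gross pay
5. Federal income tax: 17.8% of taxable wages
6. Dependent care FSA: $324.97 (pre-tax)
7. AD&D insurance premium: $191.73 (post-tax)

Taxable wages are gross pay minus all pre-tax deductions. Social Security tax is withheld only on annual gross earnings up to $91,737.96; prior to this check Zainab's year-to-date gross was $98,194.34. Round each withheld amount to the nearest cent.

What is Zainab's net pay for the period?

$8,467.90

Dependent care FSA: $324.97
Taxable wages = $11,184.03 − $324.97 = $10,859.06
Federal income tax: $10,859.06 × 0.178 = $1,932.91
Social Security tax: annual cap $91,737.96 already reached (YTD $98,194.34), so $0.00
PFL insurance: $11,184.03 × 0.01 = $111.84
Fitness reimbursement repayment: $73.05
AD&D insurance premium: $191.73
Employee stock purchase plan: $81.63
Total deductions = $324.97 + $1,932.91 + $0.00 + $111.84 + $73.05 + $191.73 + $81.63 = $2,716.13
Net pay = $11,184.03 − $2,716.13 = $8,467.90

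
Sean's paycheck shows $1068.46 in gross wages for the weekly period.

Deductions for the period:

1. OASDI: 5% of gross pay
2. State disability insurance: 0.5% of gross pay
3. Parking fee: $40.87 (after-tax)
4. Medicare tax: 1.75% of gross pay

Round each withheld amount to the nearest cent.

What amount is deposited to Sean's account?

OASDI: $1068.46 × 0.05 = $53.42
State disability insurance: $1068.46 × 0.005 = $5.34
Medicare tax: $1068.46 × 0.0175 = $18.70
Parking fee: $40.87
Total deductions = $53.42 + $5.34 + $18.70 + $40.87 = $118.33
Net pay = $1068.46 − $118.33 = $950.13

$950.13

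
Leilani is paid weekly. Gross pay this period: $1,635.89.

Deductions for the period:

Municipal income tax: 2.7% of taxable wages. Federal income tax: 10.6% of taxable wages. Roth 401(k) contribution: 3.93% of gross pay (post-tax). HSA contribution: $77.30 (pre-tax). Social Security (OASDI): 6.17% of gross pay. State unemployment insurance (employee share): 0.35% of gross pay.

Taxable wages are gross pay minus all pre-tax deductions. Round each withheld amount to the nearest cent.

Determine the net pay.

$1,180.35

HSA contribution: $77.30
Taxable wages = $1,635.89 − $77.30 = $1,558.59
Municipal income tax: $1,558.59 × 0.027 = $42.08
Federal income tax: $1,558.59 × 0.106 = $165.21
Social Security (OASDI): $1,635.89 × 0.0617 = $100.93
State unemployment insurance (employee share): $1,635.89 × 0.0035 = $5.73
Roth 401(k) contribution: $1,635.89 × 0.0393 = $64.29
Total deductions = $77.30 + $42.08 + $165.21 + $100.93 + $5.73 + $64.29 = $455.54
Net pay = $1,635.89 − $455.54 = $1,180.35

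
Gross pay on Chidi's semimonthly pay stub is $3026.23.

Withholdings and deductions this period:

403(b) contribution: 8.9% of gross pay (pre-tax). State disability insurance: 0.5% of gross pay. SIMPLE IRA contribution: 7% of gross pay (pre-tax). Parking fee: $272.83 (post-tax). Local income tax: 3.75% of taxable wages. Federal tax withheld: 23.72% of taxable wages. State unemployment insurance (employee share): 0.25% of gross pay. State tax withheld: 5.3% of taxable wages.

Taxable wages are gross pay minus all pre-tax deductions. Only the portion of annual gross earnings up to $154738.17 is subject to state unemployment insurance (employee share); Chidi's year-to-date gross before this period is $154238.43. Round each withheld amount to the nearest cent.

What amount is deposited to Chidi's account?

$1421.83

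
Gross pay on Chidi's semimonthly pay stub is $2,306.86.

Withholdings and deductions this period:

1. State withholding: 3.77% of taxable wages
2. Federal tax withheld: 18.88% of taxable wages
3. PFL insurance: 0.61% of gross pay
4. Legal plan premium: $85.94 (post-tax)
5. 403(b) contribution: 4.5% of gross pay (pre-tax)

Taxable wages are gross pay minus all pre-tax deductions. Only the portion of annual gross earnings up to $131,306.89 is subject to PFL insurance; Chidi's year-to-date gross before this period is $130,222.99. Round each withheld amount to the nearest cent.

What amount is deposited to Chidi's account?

$1,611.51

403(b) contribution: $2,306.86 × 0.045 = $103.81
Taxable wages = $2,306.86 − $103.81 = $2,203.05
State withholding: $2,203.05 × 0.0377 = $83.05
Federal tax withheld: $2,203.05 × 0.1888 = $415.94
PFL insurance: only $131,306.89 − $130,222.99 = $1,083.90 of this check is subject → $1,083.90 × 0.0061 = $6.61
Legal plan premium: $85.94
Total deductions = $103.81 + $83.05 + $415.94 + $6.61 + $85.94 = $695.35
Net pay = $2,306.86 − $695.35 = $1,611.51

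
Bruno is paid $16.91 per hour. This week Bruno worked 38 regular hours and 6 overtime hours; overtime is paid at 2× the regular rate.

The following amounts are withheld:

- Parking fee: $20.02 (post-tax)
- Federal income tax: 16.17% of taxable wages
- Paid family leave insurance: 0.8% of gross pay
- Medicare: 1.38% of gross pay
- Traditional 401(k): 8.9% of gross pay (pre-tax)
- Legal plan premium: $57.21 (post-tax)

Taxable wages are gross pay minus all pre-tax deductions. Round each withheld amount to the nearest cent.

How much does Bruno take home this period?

$550.04

Regular pay: 38 × $16.91 = $642.58
Overtime pay: 6 × $16.91 × 2 = $202.92
Gross pay = $642.58 + $202.92 = $845.50
Traditional 401(k): $845.50 × 0.089 = $75.25
Taxable wages = $845.50 − $75.25 = $770.25
Federal income tax: $770.25 × 0.1617 = $124.55
Paid family leave insurance: $845.50 × 0.008 = $6.76
Medicare: $845.50 × 0.0138 = $11.67
Parking fee: $20.02
Legal plan premium: $57.21
Total deductions = $75.25 + $124.55 + $6.76 + $11.67 + $20.02 + $57.21 = $295.46
Net pay = $845.50 − $295.46 = $550.04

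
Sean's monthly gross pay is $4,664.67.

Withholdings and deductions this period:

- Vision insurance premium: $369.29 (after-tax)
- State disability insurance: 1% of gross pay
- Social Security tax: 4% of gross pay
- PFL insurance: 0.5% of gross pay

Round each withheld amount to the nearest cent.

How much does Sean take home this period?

$4,038.82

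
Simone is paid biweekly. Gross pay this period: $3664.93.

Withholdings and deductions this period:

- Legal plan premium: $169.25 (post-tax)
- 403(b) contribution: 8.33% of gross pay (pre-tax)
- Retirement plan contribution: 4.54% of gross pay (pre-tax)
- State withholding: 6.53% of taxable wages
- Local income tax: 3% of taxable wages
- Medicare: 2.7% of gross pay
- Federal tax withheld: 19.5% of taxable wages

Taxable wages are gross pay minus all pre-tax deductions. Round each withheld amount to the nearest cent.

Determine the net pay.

403(b) contribution: $3664.93 × 0.0833 = $305.29
Retirement plan contribution: $3664.93 × 0.0454 = $166.39
Pre-tax total = $305.29 + $166.39 = $471.68
Taxable wages = $3664.93 − $471.68 = $3193.25
Local income tax: $3193.25 × 0.03 = $95.80
State withholding: $3193.25 × 0.0653 = $208.52
Federal tax withheld: $3193.25 × 0.195 = $622.68
Medicare: $3664.93 × 0.027 = $98.95
Legal plan premium: $169.25
Total deductions = $305.29 + $166.39 + $95.80 + $208.52 + $622.68 + $98.95 + $169.25 = $1666.88
Net pay = $3664.93 − $1666.88 = $1998.05

$1998.05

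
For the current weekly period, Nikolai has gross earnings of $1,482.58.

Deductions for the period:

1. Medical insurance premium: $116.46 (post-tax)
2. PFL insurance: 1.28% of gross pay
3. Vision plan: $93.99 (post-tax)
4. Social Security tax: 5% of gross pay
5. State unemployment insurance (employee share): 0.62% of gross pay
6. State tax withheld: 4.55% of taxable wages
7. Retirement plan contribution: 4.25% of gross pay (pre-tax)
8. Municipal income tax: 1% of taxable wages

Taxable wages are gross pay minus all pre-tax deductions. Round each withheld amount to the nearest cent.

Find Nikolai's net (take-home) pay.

$1,028.03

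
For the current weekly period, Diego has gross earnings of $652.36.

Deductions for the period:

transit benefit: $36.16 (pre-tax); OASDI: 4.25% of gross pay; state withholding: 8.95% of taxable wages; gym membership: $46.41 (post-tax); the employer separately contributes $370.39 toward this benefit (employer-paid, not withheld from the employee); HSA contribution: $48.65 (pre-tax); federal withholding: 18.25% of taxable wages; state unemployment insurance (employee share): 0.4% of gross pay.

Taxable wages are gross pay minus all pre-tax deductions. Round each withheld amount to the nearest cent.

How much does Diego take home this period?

Transit benefit: $36.16
HSA contribution: $48.65
Pre-tax total = $36.16 + $48.65 = $84.81
Taxable wages = $652.36 − $84.81 = $567.55
State withholding: $567.55 × 0.0895 = $50.80
Federal withholding: $567.55 × 0.1825 = $103.58
OASDI: $652.36 × 0.0425 = $27.73
State unemployment insurance (employee share): $652.36 × 0.004 = $2.61
Gym membership: $46.41
(Employer's $370.39 toward gym membership is not withheld from the employee.)
Total deductions = $36.16 + $48.65 + $50.80 + $103.58 + $27.73 + $2.61 + $46.41 = $315.94
Net pay = $652.36 − $315.94 = $336.42

$336.42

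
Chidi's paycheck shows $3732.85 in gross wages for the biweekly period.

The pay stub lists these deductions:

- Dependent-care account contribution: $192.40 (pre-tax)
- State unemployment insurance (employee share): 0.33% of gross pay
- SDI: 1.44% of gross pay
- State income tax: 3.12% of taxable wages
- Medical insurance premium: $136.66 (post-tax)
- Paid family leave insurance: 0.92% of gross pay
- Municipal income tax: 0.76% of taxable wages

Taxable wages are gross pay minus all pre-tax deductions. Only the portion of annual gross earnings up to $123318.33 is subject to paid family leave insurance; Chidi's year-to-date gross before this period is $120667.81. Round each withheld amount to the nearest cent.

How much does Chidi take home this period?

Dependent-care account contribution: $192.40
Taxable wages = $3732.85 − $192.40 = $3540.45
Municipal income tax: $3540.45 × 0.0076 = $26.91
State income tax: $3540.45 × 0.0312 = $110.46
SDI: $3732.85 × 0.0144 = $53.75
Paid family leave insurance: only $123318.33 − $120667.81 = $2650.52 of this check is subject → $2650.52 × 0.0092 = $24.38
State unemployment insurance (employee share): $3732.85 × 0.0033 = $12.32
Medical insurance premium: $136.66
Total deductions = $192.40 + $26.91 + $110.46 + $53.75 + $24.38 + $12.32 + $136.66 = $556.88
Net pay = $3732.85 − $556.88 = $3175.97

$3175.97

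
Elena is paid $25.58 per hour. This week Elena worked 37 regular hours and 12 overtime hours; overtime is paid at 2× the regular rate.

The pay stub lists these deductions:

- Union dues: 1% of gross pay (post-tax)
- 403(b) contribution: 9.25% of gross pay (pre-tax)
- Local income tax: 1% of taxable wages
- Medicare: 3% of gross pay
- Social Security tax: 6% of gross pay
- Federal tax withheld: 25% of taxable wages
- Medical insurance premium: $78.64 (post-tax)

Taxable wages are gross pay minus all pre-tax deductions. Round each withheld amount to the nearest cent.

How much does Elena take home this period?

$813.20

Regular pay: 37 × $25.58 = $946.46
Overtime pay: 12 × $25.58 × 2 = $613.92
Gross pay = $946.46 + $613.92 = $1560.38
403(b) contribution: $1560.38 × 0.0925 = $144.34
Taxable wages = $1560.38 − $144.34 = $1416.04
Federal tax withheld: $1416.04 × 0.25 = $354.01
Local income tax: $1416.04 × 0.01 = $14.16
Social Security tax: $1560.38 × 0.06 = $93.62
Medicare: $1560.38 × 0.03 = $46.81
Union dues: $1560.38 × 0.01 = $15.60
Medical insurance premium: $78.64
Total deductions = $144.34 + $354.01 + $14.16 + $93.62 + $46.81 + $15.60 + $78.64 = $747.18
Net pay = $1560.38 − $747.18 = $813.20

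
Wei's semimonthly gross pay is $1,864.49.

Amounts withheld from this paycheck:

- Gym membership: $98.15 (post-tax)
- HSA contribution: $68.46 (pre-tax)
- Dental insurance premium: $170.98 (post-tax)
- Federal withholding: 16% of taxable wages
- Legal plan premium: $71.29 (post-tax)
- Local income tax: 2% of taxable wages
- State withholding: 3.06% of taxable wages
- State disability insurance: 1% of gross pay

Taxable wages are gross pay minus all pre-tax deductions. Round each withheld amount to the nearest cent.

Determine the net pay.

$1,058.73

HSA contribution: $68.46
Taxable wages = $1,864.49 − $68.46 = $1,796.03
Local income tax: $1,796.03 × 0.02 = $35.92
State withholding: $1,796.03 × 0.0306 = $54.96
Federal withholding: $1,796.03 × 0.16 = $287.36
State disability insurance: $1,864.49 × 0.01 = $18.64
Dental insurance premium: $170.98
Gym membership: $98.15
Legal plan premium: $71.29
Total deductions = $68.46 + $35.92 + $54.96 + $287.36 + $18.64 + $170.98 + $98.15 + $71.29 = $805.76
Net pay = $1,864.49 − $805.76 = $1,058.73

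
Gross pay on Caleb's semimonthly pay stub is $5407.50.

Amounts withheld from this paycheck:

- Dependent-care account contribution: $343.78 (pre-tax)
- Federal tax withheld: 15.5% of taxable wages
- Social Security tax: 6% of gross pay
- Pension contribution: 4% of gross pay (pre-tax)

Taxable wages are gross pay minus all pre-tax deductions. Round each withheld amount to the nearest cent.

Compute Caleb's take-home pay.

Pension contribution: $5407.50 × 0.04 = $216.30
Dependent-care account contribution: $343.78
Pre-tax total = $216.30 + $343.78 = $560.08
Taxable wages = $5407.50 − $560.08 = $4847.42
Federal tax withheld: $4847.42 × 0.155 = $751.35
Social Security tax: $5407.50 × 0.06 = $324.45
Total deductions = $216.30 + $343.78 + $751.35 + $324.45 = $1635.88
Net pay = $5407.50 − $1635.88 = $3771.62

$3771.62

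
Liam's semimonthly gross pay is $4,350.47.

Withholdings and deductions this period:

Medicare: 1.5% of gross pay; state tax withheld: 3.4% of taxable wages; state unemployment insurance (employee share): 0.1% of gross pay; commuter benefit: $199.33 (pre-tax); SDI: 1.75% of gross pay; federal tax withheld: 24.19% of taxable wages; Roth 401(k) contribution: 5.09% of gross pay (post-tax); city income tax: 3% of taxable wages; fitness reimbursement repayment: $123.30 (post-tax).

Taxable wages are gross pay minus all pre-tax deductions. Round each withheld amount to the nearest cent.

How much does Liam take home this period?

Commuter benefit: $199.33
Taxable wages = $4,350.47 − $199.33 = $4,151.14
City income tax: $4,151.14 × 0.03 = $124.53
Federal tax withheld: $4,151.14 × 0.2419 = $1,004.16
State tax withheld: $4,151.14 × 0.034 = $141.14
State unemployment insurance (employee share): $4,350.47 × 0.001 = $4.35
Medicare: $4,350.47 × 0.015 = $65.26
SDI: $4,350.47 × 0.0175 = $76.13
Fitness reimbursement repayment: $123.30
Roth 401(k) contribution: $4,350.47 × 0.0509 = $221.44
Total deductions = $199.33 + $124.53 + $1,004.16 + $141.14 + $4.35 + $65.26 + $76.13 + $123.30 + $221.44 = $1,959.64
Net pay = $4,350.47 − $1,959.64 = $2,390.83

$2,390.83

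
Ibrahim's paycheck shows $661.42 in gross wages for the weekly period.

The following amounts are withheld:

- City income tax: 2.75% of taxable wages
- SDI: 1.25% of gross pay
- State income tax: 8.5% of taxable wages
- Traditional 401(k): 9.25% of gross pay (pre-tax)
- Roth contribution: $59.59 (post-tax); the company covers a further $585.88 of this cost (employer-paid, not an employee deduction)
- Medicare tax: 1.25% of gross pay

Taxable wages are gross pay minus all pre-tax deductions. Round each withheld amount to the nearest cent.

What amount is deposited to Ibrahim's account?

Traditional 401(k): $661.42 × 0.0925 = $61.18
Taxable wages = $661.42 − $61.18 = $600.24
City income tax: $600.24 × 0.0275 = $16.51
State income tax: $600.24 × 0.085 = $51.02
Medicare tax: $661.42 × 0.0125 = $8.27
SDI: $661.42 × 0.0125 = $8.27
Roth contribution: $59.59
(Employer's $585.88 toward Roth contribution is not withheld from the employee.)
Total deductions = $61.18 + $16.51 + $51.02 + $8.27 + $8.27 + $59.59 = $204.84
Net pay = $661.42 − $204.84 = $456.58

$456.58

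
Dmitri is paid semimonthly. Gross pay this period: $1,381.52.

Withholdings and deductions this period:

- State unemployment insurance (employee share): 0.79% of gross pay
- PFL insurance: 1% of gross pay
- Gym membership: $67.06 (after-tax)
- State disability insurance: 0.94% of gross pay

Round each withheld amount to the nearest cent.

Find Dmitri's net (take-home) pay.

State unemployment insurance (employee share): $1,381.52 × 0.0079 = $10.91
State disability insurance: $1,381.52 × 0.0094 = $12.99
PFL insurance: $1,381.52 × 0.01 = $13.82
Gym membership: $67.06
Total deductions = $10.91 + $12.99 + $13.82 + $67.06 = $104.78
Net pay = $1,381.52 − $104.78 = $1,276.74

$1,276.74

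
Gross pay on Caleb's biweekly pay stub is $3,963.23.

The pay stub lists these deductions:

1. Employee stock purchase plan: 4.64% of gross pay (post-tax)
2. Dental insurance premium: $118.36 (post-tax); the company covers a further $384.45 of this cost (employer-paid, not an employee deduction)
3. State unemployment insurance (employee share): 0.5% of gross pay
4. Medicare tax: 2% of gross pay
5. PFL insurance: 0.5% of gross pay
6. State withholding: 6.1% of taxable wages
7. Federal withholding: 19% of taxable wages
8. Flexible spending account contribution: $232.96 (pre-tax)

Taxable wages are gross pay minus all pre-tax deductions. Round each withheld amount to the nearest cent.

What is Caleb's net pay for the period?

$2,372.82

Flexible spending account contribution: $232.96
Taxable wages = $3,963.23 − $232.96 = $3,730.27
Federal withholding: $3,730.27 × 0.19 = $708.75
State withholding: $3,730.27 × 0.061 = $227.55
PFL insurance: $3,963.23 × 0.005 = $19.82
State unemployment insurance (employee share): $3,963.23 × 0.005 = $19.82
Medicare tax: $3,963.23 × 0.02 = $79.26
Dental insurance premium: $118.36
Employee stock purchase plan: $3,963.23 × 0.0464 = $183.89
(Employer's $384.45 toward dental insurance premium is not withheld from the employee.)
Total deductions = $232.96 + $708.75 + $227.55 + $19.82 + $19.82 + $79.26 + $118.36 + $183.89 = $1,590.41
Net pay = $3,963.23 − $1,590.41 = $2,372.82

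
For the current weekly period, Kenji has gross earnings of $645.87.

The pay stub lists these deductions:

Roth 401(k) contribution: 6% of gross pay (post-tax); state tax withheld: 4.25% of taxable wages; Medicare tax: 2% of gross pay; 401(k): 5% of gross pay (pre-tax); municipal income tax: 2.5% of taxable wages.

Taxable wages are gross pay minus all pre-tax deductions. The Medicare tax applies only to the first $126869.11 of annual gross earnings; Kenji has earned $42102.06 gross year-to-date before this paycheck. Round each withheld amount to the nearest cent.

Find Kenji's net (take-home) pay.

$520.49

401(k): $645.87 × 0.05 = $32.29
Taxable wages = $645.87 − $32.29 = $613.58
Municipal income tax: $613.58 × 0.025 = $15.34
State tax withheld: $613.58 × 0.0425 = $26.08
Medicare tax: cap not yet reached, full $645.87 is subject → $645.87 × 0.02 = $12.92
Roth 401(k) contribution: $645.87 × 0.06 = $38.75
Total deductions = $32.29 + $15.34 + $26.08 + $12.92 + $38.75 = $125.38
Net pay = $645.87 − $125.38 = $520.49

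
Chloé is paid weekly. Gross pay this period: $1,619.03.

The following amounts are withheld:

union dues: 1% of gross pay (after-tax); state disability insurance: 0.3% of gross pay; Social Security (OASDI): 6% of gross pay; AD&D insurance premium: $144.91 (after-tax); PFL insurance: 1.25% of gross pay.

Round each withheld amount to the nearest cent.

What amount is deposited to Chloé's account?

$1,335.69

State disability insurance: $1,619.03 × 0.003 = $4.86
PFL insurance: $1,619.03 × 0.0125 = $20.24
Social Security (OASDI): $1,619.03 × 0.06 = $97.14
Union dues: $1,619.03 × 0.01 = $16.19
AD&D insurance premium: $144.91
Total deductions = $4.86 + $20.24 + $97.14 + $16.19 + $144.91 = $283.34
Net pay = $1,619.03 − $283.34 = $1,335.69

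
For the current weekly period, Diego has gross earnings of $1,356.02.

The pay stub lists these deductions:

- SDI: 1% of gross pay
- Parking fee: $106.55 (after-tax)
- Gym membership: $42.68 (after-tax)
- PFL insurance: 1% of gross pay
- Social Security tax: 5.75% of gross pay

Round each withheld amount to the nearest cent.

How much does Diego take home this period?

$1,101.70

PFL insurance: $1,356.02 × 0.01 = $13.56
Social Security tax: $1,356.02 × 0.0575 = $77.97
SDI: $1,356.02 × 0.01 = $13.56
Gym membership: $42.68
Parking fee: $106.55
Total deductions = $13.56 + $77.97 + $13.56 + $42.68 + $106.55 = $254.32
Net pay = $1,356.02 − $254.32 = $1,101.70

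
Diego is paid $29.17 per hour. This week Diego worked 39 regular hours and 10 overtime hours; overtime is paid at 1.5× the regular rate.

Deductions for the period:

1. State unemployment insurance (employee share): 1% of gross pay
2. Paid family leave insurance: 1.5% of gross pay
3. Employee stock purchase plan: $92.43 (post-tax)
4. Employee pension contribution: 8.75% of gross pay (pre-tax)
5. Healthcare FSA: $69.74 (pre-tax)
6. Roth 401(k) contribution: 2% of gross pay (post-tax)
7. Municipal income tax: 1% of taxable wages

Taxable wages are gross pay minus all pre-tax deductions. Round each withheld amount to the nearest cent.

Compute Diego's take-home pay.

Regular pay: 39 × $29.17 = $1,137.63
Overtime pay: 10 × $29.17 × 1.5 = $437.55
Gross pay = $1,137.63 + $437.55 = $1,575.18
Employee pension contribution: $1,575.18 × 0.0875 = $137.83
Healthcare FSA: $69.74
Pre-tax total = $137.83 + $69.74 = $207.57
Taxable wages = $1,575.18 − $207.57 = $1,367.61
Municipal income tax: $1,367.61 × 0.01 = $13.68
Paid family leave insurance: $1,575.18 × 0.015 = $23.63
State unemployment insurance (employee share): $1,575.18 × 0.01 = $15.75
Employee stock purchase plan: $92.43
Roth 401(k) contribution: $1,575.18 × 0.02 = $31.50
Total deductions = $137.83 + $69.74 + $13.68 + $23.63 + $15.75 + $92.43 + $31.50 = $384.56
Net pay = $1,575.18 − $384.56 = $1,190.62

$1,190.62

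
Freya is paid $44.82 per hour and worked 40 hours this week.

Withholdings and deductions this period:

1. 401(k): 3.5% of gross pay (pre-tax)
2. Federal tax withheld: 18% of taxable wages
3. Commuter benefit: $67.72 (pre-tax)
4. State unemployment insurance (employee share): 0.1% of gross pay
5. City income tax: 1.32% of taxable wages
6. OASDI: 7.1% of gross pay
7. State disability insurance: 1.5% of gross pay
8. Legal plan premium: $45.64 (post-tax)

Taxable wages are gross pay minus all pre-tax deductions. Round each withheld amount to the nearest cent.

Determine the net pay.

Gross pay: 40 × $44.82 = $1792.80
Commuter benefit: $67.72
401(k): $1792.80 × 0.035 = $62.75
Pre-tax total = $67.72 + $62.75 = $130.47
Taxable wages = $1792.80 − $130.47 = $1662.33
City income tax: $1662.33 × 0.0132 = $21.94
Federal tax withheld: $1662.33 × 0.18 = $299.22
State unemployment insurance (employee share): $1792.80 × 0.001 = $1.79
OASDI: $1792.80 × 0.071 = $127.29
State disability insurance: $1792.80 × 0.015 = $26.89
Legal plan premium: $45.64
Total deductions = $67.72 + $62.75 + $21.94 + $299.22 + $1.79 + $127.29 + $26.89 + $45.64 = $653.24
Net pay = $1792.80 − $653.24 = $1139.56

$1139.56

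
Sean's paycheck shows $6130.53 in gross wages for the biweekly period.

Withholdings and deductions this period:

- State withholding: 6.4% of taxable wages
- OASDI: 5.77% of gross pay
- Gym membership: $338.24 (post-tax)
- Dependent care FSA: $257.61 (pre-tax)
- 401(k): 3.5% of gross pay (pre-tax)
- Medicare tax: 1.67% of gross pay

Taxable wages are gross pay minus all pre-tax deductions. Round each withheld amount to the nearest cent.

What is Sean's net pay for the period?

$4501.87

Dependent care FSA: $257.61
401(k): $6130.53 × 0.035 = $214.57
Pre-tax total = $257.61 + $214.57 = $472.18
Taxable wages = $6130.53 − $472.18 = $5658.35
State withholding: $5658.35 × 0.064 = $362.13
OASDI: $6130.53 × 0.0577 = $353.73
Medicare tax: $6130.53 × 0.0167 = $102.38
Gym membership: $338.24
Total deductions = $257.61 + $214.57 + $362.13 + $353.73 + $102.38 + $338.24 = $1628.66
Net pay = $6130.53 − $1628.66 = $4501.87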